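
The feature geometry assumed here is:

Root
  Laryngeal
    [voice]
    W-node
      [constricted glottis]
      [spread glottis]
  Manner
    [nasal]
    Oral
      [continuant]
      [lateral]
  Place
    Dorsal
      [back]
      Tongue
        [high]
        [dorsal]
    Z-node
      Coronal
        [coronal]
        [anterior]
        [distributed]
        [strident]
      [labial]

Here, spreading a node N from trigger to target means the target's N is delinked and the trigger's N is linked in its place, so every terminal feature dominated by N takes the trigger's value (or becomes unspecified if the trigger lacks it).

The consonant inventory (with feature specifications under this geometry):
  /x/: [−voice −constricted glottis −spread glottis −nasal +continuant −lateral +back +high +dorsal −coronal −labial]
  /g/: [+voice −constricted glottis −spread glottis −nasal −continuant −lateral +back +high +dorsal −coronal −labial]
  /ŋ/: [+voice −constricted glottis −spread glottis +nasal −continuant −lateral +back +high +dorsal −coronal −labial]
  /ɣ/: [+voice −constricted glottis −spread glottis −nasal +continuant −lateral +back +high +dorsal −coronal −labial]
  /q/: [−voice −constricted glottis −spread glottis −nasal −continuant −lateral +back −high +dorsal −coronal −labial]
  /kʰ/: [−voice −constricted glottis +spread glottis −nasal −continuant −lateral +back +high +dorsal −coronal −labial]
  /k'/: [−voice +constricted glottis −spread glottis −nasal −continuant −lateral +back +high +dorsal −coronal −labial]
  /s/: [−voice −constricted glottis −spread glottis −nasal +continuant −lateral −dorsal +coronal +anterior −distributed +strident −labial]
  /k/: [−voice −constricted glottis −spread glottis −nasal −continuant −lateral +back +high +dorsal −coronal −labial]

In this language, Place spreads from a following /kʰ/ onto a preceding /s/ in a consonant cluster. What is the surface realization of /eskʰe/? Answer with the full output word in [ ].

The Place node dominates the terminals [back], [high], [dorsal], [coronal], [anterior], [distributed], [strident], [labial].
The target acquires /kʰ/'s values for everything under Place — [+back], [+high], [+dorsal], [−coronal], [−labial] — while keeping its own [voice], [constricted glottis], [spread glottis], ….
Among the inventory, only /x/ has exactly this specification, giving the surface form [exkʰe].

[exkʰe]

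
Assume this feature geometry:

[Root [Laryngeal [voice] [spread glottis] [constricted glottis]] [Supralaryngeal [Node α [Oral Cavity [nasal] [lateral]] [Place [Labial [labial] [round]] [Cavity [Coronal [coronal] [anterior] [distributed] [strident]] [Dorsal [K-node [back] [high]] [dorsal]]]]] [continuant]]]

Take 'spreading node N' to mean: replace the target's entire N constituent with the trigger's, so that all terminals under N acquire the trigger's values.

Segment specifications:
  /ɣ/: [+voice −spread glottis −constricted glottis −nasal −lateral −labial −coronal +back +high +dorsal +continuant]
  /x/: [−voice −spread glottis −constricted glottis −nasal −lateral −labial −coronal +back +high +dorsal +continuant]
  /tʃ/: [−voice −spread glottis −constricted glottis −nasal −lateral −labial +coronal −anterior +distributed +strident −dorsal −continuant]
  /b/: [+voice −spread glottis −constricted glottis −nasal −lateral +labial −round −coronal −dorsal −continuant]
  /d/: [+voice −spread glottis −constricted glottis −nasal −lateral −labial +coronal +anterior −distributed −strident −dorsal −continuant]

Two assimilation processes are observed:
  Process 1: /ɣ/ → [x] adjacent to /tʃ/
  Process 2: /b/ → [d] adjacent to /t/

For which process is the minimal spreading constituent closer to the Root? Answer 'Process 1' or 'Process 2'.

Process 1: the feature that changes is [voice]; the minimal node is [voice] (depth 2).
Process 2: the features that change are [labial], [round], [coronal], [anterior], [distributed], [strident]; the minimal node is Place (depth 3).
[voice] is closer to Root than Place, so Process 1 spreads the higher node.

Process 1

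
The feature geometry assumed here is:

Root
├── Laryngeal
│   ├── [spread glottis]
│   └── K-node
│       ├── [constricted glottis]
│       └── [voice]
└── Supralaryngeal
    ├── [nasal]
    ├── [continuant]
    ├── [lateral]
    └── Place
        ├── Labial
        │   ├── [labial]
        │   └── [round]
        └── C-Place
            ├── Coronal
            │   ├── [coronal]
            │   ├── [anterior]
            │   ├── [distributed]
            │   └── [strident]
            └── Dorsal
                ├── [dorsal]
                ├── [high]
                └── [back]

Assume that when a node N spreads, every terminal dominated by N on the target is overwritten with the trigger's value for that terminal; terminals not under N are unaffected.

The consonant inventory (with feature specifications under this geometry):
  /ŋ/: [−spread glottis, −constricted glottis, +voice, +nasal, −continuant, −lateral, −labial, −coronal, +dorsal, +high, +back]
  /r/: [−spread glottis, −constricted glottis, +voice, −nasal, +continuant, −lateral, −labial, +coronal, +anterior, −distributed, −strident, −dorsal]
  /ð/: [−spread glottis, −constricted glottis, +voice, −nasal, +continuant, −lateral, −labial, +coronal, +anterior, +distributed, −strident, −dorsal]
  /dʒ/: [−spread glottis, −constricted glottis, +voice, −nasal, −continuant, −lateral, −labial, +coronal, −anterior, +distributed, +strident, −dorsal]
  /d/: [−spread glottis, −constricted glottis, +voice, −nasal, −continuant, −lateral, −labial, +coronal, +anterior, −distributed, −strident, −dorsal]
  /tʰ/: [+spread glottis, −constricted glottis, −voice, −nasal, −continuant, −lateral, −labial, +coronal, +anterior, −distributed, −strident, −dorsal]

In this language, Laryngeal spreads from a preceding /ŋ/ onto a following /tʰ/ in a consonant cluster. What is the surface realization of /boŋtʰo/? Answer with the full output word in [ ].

The Laryngeal node dominates the terminals [spread glottis], [constricted glottis], [voice].
Spreading Laryngeal from /ŋ/ onto /tʰ/ replaces those values with /ŋ/'s: [−spread glottis], [−constricted glottis], [+voice]. Features outside Laryngeal ([nasal], [continuant], [lateral], …) stay as in /tʰ/.
The resulting bundle matches /d/ in the inventory; substituting it for /tʰ/ gives [boŋdo].

[boŋdo]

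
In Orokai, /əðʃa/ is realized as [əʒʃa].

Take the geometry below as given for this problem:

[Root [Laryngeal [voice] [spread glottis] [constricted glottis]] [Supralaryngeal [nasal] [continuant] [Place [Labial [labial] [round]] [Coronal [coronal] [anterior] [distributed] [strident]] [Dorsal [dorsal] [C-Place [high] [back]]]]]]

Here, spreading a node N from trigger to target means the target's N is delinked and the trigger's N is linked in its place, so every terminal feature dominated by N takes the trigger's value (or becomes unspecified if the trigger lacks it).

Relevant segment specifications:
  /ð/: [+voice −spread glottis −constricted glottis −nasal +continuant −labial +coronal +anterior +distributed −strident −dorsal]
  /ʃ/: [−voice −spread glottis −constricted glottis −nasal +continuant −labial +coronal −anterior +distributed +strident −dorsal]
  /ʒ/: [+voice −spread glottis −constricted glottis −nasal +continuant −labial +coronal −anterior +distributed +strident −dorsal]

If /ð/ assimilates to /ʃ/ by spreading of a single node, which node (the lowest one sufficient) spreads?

Coronal

The alternation /ð/ → [ʒ] changes [anterior], [strident] and nothing else.
The smallest constituent containing every changed terminal is Coronal — each of its daughters lacks at least one of the affected features.
Spreading Coronal from /ʃ/ overwrites each of those terminals with /ʃ/'s values, yielding exactly [ʒ].
[voice] stays as in /ð/ although /ʃ/ differs there, so no node dominating it spread; among the remaining candidates Coronal is the lowest that derives the output.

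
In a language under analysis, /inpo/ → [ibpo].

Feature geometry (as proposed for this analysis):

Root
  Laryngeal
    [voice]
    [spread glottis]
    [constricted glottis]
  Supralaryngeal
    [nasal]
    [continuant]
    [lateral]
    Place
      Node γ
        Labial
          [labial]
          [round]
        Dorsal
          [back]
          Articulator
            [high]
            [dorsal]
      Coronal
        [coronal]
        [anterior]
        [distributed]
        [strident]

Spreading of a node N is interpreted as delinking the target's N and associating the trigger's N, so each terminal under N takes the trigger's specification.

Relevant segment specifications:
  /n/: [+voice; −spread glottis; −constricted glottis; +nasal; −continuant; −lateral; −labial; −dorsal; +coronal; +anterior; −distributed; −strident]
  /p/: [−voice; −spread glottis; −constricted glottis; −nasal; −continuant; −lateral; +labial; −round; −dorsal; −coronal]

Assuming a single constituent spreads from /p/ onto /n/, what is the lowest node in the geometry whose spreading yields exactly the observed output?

Supralaryngeal

Feature comparison: [nasal], [labial], [round], [coronal], [anterior], [distributed], [strident] differ between /n/ and [b]; the remaining terminals match.
The smallest constituent containing every changed terminal is Supralaryngeal — each of its daughters lacks at least one of the affected features.
Delinking /n/'s Supralaryngeal and associating /p/'s Supralaryngeal gives precisely the feature bundle of [b].
[voice] — on which /p/ differs from /n/ — is unchanged, so Root cannot have spread; the constituent is no larger than Supralaryngeal.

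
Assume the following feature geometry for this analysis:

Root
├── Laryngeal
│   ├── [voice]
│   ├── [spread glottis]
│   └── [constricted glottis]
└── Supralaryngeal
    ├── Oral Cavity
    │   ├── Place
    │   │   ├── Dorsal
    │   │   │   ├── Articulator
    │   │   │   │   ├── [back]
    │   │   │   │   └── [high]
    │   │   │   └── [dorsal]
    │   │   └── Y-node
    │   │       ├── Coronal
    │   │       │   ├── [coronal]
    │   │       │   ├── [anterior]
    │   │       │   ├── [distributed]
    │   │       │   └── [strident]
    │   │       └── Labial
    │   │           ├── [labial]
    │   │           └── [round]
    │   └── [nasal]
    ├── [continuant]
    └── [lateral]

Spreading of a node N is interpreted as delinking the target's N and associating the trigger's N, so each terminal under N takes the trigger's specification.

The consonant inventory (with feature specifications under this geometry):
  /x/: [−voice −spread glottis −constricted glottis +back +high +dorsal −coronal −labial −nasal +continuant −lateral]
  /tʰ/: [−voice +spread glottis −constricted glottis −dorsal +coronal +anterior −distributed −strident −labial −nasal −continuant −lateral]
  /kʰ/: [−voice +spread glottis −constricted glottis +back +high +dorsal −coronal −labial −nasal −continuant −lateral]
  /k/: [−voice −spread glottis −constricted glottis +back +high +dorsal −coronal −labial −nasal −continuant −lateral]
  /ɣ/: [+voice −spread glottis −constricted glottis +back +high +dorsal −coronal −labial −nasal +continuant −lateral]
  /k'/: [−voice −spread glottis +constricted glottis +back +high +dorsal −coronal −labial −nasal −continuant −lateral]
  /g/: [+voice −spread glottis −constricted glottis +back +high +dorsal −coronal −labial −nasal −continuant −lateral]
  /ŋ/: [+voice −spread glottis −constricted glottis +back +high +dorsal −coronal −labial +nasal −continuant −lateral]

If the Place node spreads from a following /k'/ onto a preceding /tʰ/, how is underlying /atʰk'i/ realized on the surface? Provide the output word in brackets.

The Place node dominates the terminals [back], [high], [dorsal], [coronal], [anterior], [distributed], [strident], [labial], [round].
After delinking /tʰ/'s Place and linking /k'/'s, the affected terminals become [+back], [+high], [+dorsal], [−coronal], [−labial]; [voice], [spread glottis], [constricted glottis], … (outside Place) are retained from /tʰ/.
Among the inventory, only /kʰ/ has exactly this specification, giving the surface form [akʰk'i].

[akʰk'i]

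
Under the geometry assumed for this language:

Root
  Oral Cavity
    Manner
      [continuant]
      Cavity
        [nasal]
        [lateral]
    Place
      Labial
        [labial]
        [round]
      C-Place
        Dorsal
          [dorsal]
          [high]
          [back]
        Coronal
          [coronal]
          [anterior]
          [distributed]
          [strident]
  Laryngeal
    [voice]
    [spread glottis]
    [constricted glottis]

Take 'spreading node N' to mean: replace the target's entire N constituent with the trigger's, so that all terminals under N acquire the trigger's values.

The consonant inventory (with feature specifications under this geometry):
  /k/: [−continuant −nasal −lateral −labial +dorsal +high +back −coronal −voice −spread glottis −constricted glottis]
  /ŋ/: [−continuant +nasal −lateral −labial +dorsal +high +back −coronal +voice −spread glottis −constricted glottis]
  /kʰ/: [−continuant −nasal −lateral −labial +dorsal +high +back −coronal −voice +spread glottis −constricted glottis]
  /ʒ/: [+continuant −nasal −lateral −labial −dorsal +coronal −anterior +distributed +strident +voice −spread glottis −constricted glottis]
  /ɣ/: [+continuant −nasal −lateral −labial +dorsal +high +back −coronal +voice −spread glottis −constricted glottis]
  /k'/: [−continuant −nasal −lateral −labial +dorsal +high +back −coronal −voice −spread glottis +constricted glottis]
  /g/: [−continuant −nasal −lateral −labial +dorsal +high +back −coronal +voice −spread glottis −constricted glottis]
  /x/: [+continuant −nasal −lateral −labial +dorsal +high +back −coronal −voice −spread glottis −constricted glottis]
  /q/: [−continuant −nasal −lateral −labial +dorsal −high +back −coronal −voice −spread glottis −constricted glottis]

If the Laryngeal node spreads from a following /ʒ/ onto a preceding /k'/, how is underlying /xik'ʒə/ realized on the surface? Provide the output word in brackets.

[xigʒə]

Terminals under Laryngeal in this geometry: [voice], [spread glottis], [constricted glottis].
Spreading Laryngeal from /ʒ/ onto /k'/ replaces those values with /ʒ/'s: [+voice], [−spread glottis], [−constricted glottis]. Features outside Laryngeal ([continuant], [nasal], [lateral], …) stay as in /k'/.
This feature bundle is that of [g], so /xik'ʒə/ surfaces as [xigʒə].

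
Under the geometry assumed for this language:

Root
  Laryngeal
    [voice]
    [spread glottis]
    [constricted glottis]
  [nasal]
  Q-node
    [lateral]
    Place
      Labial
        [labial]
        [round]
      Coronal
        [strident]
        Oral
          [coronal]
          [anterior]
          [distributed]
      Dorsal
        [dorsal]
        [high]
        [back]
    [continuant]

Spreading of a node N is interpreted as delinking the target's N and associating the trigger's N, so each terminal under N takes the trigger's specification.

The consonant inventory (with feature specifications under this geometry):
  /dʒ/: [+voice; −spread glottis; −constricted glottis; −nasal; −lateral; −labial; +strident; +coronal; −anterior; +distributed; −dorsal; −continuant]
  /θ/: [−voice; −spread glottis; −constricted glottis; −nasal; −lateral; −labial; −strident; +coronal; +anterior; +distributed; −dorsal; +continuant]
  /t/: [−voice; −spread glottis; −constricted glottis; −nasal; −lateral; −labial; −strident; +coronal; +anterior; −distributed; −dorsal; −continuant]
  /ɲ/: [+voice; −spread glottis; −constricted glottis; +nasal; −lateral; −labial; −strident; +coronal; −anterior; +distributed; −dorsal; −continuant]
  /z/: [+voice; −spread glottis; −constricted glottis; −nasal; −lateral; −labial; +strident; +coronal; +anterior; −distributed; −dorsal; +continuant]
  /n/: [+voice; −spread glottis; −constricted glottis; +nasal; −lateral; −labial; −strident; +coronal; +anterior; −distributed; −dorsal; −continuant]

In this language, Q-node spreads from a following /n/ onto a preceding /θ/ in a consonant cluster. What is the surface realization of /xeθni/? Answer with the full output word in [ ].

[xetni]

The Q-node node dominates the terminals [lateral], [labial], [round], [strident], [coronal], [anterior], [distributed], [dorsal], [high], [back], [continuant].
Spreading Q-node from /n/ onto /θ/ replaces those values with /n/'s: [−lateral], [−labial], [−strident], [+coronal], [+anterior], [−distributed], [−dorsal], [−continuant]. Features outside Q-node ([voice], [spread glottis], [constricted glottis], …) stay as in /θ/.
The resulting bundle matches /t/ in the inventory; substituting it for /θ/ gives [xetni].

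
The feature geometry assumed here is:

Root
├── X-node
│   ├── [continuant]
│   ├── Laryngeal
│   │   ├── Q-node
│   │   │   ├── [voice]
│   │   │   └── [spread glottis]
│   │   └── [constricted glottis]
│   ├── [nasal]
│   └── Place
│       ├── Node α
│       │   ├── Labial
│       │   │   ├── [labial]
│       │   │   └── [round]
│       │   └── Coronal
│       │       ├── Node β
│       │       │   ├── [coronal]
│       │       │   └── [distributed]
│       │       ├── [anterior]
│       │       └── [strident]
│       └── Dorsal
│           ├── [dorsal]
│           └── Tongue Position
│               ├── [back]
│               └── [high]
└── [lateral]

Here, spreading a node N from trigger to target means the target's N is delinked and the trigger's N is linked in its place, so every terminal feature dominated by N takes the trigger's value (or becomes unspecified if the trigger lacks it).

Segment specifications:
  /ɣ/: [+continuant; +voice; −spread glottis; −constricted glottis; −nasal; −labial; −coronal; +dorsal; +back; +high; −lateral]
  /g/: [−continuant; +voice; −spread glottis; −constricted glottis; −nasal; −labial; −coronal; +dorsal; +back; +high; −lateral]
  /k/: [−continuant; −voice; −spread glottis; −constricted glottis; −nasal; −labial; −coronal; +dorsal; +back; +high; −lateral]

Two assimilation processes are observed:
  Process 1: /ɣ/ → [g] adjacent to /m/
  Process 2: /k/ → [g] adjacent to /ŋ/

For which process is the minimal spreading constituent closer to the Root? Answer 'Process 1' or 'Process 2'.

Process 1

Process 1 alters [continuant]; the lowest dominating node is [continuant] (depth 2 from Root).
Process 2 alters [voice]; the lowest dominating node is [voice] (depth 4 from Root).
Depth 2 < depth 4; Process 1 involves the structurally higher constituent [continuant].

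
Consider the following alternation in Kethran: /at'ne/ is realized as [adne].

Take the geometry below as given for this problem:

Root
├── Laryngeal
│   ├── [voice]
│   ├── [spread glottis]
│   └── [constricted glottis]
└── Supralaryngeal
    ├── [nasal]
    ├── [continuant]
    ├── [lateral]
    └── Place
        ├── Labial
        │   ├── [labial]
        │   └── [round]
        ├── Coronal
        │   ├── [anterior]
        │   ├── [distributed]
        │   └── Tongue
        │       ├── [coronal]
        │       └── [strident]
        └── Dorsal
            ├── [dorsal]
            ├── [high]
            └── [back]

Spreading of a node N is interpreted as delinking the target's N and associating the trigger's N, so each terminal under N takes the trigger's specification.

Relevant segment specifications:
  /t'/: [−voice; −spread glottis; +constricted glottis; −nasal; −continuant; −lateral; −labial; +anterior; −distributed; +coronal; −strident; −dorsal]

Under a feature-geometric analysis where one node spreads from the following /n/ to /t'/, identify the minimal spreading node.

Laryngeal

/t'/ and [d] differ in [voice], [constricted glottis]; every other specified feature is identical.
In this geometry the lowest node dominating all of them is Laryngeal: every daughter of Laryngeal dominates only a proper subset, so no lower node suffices.
Spreading Laryngeal from /n/ overwrites each of those terminals with /n/'s values, yielding exactly [d].
[nasal] — on which /n/ differs from /t'/ — is unchanged, so Root cannot have spread; the constituent is no larger than Laryngeal.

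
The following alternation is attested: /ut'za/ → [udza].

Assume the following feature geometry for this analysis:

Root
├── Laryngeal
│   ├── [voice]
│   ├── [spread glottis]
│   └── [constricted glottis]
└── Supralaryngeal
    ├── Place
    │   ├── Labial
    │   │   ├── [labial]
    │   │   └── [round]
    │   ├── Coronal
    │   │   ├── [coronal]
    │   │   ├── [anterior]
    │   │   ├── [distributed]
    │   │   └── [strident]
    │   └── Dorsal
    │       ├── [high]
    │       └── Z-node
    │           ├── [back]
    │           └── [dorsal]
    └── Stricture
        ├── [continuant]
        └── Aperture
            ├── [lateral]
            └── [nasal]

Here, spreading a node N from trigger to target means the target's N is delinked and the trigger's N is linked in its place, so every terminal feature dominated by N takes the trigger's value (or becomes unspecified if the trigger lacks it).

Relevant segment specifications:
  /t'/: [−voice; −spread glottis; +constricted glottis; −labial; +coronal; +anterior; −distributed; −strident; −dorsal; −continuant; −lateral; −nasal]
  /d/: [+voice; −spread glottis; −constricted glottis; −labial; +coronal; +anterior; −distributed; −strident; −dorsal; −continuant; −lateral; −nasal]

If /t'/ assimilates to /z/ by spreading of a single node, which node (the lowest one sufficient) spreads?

Laryngeal

The alternation /t'/ → [d] changes [voice], [constricted glottis] and nothing else.
Tracing each changed feature up the tree, the paths first meet at Laryngeal; any lower node misses at least one of them.
Spreading Laryngeal from /z/ overwrites each of those terminals with /z/'s values, yielding exactly [d].
Since [strident], [continuant] are preserved even though /z/ disagrees there, no node above Laryngeal spread.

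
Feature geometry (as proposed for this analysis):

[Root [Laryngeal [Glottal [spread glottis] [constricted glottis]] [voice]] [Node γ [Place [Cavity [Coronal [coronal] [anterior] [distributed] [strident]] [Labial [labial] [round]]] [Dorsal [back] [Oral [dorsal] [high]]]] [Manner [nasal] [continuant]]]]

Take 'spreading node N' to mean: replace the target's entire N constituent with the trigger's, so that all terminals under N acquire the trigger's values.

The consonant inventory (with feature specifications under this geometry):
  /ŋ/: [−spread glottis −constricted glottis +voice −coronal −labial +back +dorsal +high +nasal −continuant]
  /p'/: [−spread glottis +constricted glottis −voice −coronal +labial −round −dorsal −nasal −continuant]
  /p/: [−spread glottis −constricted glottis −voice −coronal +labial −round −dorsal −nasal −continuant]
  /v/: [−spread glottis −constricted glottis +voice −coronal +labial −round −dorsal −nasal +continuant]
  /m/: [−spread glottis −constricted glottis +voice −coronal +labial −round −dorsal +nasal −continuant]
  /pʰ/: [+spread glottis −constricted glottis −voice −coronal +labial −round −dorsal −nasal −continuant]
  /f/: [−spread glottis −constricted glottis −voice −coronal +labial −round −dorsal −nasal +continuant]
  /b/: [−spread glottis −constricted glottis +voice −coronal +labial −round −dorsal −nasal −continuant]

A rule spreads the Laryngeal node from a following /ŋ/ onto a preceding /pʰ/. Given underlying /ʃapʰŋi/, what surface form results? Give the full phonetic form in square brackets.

Terminals under Laryngeal in this geometry: [spread glottis], [constricted glottis], [voice].
Spreading Laryngeal from /ŋ/ onto /pʰ/ replaces those values with /ŋ/'s: [−spread glottis], [−constricted glottis], [+voice]. Features outside Laryngeal ([coronal], [labial], [round], …) stay as in /pʰ/.
This feature bundle is that of [b], so /ʃapʰŋi/ surfaces as [ʃabŋi].

[ʃabŋi]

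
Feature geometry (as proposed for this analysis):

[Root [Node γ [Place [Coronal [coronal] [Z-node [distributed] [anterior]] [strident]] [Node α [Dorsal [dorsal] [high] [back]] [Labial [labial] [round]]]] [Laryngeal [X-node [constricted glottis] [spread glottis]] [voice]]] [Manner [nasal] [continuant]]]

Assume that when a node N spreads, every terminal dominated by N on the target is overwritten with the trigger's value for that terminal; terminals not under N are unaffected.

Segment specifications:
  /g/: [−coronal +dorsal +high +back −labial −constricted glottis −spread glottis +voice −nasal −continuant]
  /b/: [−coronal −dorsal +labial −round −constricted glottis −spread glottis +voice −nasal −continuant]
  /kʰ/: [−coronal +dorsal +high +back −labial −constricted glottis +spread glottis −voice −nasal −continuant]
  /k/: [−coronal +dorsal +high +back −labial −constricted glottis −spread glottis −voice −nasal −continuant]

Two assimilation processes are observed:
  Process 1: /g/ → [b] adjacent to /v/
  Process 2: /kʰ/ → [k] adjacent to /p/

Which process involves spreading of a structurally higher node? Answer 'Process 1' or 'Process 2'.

Process 1

Process 1: the features that change are [labial], [round], [dorsal], [high], [back]; the minimal node is Node α (depth 3).
Process 2 alters [spread glottis]; the lowest dominating node is [spread glottis] (depth 4 from Root).
Node α (depth 3) sits above [spread glottis] (depth 4), making Process 1 the one with the higher spreading node.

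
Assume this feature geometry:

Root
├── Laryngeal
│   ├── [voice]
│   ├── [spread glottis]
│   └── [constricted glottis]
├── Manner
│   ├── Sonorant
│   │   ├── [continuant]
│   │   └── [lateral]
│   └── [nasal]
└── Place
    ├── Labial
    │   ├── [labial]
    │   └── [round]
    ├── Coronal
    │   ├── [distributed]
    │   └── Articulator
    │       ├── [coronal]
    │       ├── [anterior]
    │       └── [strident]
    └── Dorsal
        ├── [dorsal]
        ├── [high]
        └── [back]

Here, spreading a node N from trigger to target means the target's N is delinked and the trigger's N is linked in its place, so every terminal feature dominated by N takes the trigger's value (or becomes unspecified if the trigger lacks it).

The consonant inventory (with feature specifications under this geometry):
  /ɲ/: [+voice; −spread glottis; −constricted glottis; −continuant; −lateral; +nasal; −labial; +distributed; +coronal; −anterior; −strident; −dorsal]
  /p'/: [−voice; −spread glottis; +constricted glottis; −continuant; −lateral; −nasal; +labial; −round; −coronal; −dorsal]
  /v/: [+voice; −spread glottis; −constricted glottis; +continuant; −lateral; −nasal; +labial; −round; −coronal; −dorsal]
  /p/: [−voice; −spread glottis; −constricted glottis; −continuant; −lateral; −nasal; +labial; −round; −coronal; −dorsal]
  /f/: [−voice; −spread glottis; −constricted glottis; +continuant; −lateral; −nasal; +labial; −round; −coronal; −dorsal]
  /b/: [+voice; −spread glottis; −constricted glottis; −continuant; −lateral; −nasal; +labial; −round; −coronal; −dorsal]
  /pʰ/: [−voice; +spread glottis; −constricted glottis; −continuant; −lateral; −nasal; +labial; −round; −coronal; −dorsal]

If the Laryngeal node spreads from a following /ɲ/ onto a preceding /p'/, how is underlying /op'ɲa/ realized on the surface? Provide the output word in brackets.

Terminals under Laryngeal in this geometry: [voice], [spread glottis], [constricted glottis].
The target acquires /ɲ/'s values for everything under Laryngeal — [+voice], [−spread glottis], [−constricted glottis] — while keeping its own [continuant], [lateral], [nasal], ….
Among the inventory, only /b/ has exactly this specification, giving the surface form [obɲa].

[obɲa]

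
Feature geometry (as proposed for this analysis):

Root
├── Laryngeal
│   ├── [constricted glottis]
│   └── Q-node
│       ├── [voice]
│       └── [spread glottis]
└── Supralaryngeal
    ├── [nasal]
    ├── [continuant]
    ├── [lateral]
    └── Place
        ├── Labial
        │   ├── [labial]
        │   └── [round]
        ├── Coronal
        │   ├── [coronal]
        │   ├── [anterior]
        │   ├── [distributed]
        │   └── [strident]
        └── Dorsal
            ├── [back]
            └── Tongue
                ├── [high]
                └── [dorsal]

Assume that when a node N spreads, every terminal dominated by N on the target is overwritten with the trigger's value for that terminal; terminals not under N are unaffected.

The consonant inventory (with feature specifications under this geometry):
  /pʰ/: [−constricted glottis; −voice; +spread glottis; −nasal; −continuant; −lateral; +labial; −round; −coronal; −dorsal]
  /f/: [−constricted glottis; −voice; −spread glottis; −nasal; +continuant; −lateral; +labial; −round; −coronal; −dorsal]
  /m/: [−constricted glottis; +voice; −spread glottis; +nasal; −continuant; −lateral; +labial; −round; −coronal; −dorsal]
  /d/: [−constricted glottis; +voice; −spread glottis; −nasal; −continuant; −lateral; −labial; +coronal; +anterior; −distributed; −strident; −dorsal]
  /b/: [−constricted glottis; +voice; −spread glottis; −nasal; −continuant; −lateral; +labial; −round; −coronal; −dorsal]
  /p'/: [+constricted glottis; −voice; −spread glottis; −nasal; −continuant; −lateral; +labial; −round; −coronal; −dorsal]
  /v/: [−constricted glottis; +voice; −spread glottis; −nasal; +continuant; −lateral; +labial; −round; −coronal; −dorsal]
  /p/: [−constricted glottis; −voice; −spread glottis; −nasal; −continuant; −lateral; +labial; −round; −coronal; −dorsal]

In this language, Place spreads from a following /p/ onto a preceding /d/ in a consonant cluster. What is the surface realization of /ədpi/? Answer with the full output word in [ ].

[əbpi]

The Place node dominates the terminals [labial], [round], [coronal], [anterior], [distributed], [strident], [back], [high], [dorsal].
The target acquires /p/'s values for everything under Place — [+labial], [−round], [−coronal], [−dorsal] — while keeping its own [constricted glottis], [voice], [spread glottis], ….
The resulting bundle matches /b/ in the inventory; substituting it for /d/ gives [əbpi].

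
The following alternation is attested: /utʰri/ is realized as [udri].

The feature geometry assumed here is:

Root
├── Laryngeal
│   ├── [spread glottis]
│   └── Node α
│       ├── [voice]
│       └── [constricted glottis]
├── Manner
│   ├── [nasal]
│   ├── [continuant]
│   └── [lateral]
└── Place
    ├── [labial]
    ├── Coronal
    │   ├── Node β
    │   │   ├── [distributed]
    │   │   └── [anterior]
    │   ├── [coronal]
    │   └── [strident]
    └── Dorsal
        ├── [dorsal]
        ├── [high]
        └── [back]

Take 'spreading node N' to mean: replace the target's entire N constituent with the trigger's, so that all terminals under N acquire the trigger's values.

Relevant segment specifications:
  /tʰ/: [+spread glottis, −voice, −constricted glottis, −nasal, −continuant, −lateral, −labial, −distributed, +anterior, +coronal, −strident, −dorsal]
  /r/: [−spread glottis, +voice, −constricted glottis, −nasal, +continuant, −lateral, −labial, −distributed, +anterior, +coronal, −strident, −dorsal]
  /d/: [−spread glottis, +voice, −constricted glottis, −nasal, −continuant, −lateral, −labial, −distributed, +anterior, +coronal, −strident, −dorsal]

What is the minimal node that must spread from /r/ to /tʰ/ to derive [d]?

Laryngeal

Comparing /tʰ/ with its surface form [d], the features that change are [voice], [spread glottis].
Tracing each changed feature up the tree, the paths first meet at Laryngeal; any lower node misses at least one of them.
If Laryngeal spreads, every terminal under it takes /r/'s value, producing [d] as observed.
Had Root spread, [continuant] would have taken /r/'s value; it stays as in /tʰ/, confirming the spreading constituent is exactly Laryngeal.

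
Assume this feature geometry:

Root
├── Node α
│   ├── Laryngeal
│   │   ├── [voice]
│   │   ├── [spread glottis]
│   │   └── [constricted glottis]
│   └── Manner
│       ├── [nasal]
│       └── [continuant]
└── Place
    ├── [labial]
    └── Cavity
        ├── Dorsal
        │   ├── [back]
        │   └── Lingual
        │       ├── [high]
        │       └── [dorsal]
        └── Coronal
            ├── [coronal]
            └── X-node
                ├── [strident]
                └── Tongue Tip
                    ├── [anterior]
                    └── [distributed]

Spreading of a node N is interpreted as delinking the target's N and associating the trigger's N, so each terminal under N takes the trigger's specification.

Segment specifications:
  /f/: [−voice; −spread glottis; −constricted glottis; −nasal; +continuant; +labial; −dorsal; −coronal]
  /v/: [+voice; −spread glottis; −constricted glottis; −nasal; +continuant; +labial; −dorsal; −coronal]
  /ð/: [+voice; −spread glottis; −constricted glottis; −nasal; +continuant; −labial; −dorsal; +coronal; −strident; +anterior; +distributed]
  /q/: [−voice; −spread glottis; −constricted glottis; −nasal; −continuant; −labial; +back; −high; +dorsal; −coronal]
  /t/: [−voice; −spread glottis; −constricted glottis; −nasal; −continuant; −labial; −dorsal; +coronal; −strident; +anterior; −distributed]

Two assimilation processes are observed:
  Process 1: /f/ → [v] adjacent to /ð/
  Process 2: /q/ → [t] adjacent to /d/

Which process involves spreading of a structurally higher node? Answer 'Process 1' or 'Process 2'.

Process 2

Process 1 alters [voice]; the lowest dominating node is [voice] (depth 3 from Root).
In Process 2, [coronal], [anterior], [distributed], [strident], [dorsal], [high], [back] change, so the minimal spreading node is Cavity at depth 2.
Cavity is closer to Root than [voice], so Process 2 spreads the higher node.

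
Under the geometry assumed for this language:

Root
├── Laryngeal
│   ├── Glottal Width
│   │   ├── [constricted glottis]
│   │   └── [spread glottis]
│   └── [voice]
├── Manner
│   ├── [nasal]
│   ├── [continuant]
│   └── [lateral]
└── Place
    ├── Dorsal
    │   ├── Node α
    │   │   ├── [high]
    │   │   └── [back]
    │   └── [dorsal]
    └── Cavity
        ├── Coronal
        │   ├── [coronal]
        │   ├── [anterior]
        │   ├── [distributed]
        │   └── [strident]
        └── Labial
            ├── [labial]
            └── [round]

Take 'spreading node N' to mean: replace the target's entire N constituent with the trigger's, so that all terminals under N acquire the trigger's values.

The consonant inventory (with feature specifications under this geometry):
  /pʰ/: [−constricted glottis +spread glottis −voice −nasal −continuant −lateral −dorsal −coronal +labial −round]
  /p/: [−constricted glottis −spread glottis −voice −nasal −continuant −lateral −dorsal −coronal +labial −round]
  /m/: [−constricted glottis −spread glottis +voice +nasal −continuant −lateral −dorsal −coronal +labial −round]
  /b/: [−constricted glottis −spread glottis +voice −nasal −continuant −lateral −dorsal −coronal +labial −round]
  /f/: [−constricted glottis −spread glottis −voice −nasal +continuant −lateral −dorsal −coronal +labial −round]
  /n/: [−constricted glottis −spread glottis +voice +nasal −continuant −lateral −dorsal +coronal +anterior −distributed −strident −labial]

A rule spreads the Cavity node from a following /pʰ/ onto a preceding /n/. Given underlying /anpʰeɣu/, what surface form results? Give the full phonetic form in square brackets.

Terminals under Cavity in this geometry: [coronal], [anterior], [distributed], [strident], [labial], [round].
The target acquires /pʰ/'s values for everything under Cavity — [−coronal], [+labial], [−round] — while keeping its own [constricted glottis], [spread glottis], [voice], ….
This feature bundle is that of [m], so /anpʰeɣu/ surfaces as [ampʰeɣu].

[ampʰeɣu]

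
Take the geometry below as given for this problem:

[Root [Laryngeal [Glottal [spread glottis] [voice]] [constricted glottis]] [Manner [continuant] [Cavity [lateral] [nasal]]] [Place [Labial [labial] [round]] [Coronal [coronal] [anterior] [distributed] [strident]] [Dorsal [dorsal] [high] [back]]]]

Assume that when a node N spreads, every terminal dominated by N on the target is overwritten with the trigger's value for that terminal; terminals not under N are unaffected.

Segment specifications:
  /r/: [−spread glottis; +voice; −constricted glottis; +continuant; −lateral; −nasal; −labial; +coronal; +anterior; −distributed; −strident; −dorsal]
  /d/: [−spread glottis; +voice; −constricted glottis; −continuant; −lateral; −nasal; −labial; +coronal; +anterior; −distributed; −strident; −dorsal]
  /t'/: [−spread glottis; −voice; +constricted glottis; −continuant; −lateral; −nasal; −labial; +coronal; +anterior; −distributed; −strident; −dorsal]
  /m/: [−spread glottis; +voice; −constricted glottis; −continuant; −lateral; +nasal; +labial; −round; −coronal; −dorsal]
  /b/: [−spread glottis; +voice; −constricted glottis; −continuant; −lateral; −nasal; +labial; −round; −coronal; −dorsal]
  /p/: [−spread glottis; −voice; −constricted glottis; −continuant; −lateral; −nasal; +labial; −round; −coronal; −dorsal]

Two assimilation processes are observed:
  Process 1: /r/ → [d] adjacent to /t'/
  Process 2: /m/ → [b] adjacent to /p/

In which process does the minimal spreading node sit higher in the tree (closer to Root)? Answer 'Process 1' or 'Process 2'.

Process 1: the feature that changes is [continuant]; the minimal node is [continuant] (depth 2).
In Process 2, [nasal] changes, so the minimal spreading node is [nasal] at depth 3.
[continuant] is closer to Root than [nasal], so Process 1 spreads the higher node.

Process 1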